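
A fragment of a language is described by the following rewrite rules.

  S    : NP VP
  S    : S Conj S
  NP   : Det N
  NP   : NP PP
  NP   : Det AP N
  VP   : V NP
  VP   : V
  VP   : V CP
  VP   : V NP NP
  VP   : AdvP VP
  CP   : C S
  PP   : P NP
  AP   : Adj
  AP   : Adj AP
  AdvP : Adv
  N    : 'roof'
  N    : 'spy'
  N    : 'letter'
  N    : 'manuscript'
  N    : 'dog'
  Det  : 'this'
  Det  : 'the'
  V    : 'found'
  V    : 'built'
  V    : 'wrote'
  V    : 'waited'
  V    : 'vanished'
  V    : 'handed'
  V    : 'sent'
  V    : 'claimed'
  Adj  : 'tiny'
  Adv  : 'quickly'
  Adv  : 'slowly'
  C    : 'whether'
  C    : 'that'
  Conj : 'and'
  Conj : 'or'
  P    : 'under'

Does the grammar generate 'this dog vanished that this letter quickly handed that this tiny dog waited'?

Grammatical

S
  NP
    Det: this
    N: dog
  VP
    V: vanished
    CP
      C: that
      S
        NP
          Det: this
          N: letter
        VP
          AdvP
            Adv: quickly
          VP
            V: handed
            CP
              C: that
              S
                NP
                  Det: this
                  AP
                    Adj: tiny
                  N: dog
                VP
                  V: waited
Each bracket corresponds to one application of a listed rule, so the string is derivable from S.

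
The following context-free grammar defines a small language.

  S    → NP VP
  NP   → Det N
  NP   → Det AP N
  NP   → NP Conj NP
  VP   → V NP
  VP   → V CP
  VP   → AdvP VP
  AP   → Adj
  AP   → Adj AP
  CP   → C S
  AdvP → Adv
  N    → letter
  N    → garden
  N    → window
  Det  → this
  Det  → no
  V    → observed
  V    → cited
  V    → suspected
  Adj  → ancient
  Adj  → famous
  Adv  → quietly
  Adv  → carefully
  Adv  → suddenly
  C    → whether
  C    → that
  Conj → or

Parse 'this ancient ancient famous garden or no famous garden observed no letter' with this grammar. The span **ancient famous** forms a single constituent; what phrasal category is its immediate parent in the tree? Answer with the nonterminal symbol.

AP

[S [NP [NP [Det this] [AP [Adj ancient] [AP [Adj ancient] [AP [Adj famous]]]] [N garden]] [Conj or] [NP [Det no] [AP [Adj famous]] [N garden]]] [VP [V observed] [NP [Det no] [N letter]]]]
The span 'ancient famous' is the AP node built by AP → Adj AP.
Its mother is the AP built by AP → Adj AP.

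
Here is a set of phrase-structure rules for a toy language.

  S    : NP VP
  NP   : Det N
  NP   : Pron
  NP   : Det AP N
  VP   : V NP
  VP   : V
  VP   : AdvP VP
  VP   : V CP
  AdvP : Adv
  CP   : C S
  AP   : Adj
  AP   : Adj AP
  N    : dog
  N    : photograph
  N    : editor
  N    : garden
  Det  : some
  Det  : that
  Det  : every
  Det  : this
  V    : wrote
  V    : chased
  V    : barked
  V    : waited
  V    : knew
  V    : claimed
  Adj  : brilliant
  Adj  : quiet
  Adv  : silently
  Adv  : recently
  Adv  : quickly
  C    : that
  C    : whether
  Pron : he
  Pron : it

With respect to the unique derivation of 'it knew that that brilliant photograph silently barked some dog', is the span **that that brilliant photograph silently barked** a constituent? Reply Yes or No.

No

[S [NP [Pron it]] [VP [V knew] [CP [C that] [S [NP [Det that] [AP [Adj brilliant]] [N photograph]] [VP [AdvP [Adv silently]] [VP [V barked] [NP [Det some] [N dog]]]]]]]]
The smallest constituent containing 'that that brilliant photograph silently barked' is the CP spanning 'that that brilliant photograph silently barked some dog'; no single node in the tree dominates exactly the given words.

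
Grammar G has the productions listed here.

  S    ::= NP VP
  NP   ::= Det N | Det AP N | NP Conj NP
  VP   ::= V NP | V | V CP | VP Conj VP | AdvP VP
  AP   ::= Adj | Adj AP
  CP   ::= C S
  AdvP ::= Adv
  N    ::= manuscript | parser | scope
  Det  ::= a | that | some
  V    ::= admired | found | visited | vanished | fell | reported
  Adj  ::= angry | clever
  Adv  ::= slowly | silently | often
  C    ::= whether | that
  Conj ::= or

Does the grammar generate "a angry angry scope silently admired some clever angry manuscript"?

Grammatical

[S [NP [Det a] [AP [Adj angry] [AP [Adj angry]]] [N scope]] [VP [AdvP [Adv silently]] [VP [V admired] [NP [Det some] [AP [Adj clever] [AP [Adj angry]]] [N manuscript]]]]]
The bracketing above is licensed at every node by one of the given productions, with S at the root.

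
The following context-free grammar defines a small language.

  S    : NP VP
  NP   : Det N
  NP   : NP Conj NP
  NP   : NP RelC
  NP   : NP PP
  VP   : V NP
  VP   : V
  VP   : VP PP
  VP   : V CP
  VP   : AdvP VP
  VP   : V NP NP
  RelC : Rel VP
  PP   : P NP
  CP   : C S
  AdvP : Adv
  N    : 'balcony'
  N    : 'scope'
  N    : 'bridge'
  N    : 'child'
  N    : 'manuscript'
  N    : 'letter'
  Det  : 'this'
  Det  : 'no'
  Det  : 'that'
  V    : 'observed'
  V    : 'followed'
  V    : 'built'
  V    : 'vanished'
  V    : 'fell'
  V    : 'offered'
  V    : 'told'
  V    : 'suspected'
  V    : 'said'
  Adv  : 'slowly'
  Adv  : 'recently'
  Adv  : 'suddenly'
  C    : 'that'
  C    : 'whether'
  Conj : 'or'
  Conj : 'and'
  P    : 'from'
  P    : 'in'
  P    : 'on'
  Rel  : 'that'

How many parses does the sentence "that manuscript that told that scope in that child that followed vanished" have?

Two of the 7 distinct bracketings:
[S [NP [NP [Det that] [N manuscript]] [RelC [Rel that] [VP [V told] [NP [NP [NP [Det that] [N scope]] [PP [P in] [NP [Det that] [N child]]]] [RelC [Rel that] [VP [V followed]]]]]]] [VP [V vanished]]]
[S [NP [NP [Det that] [N manuscript]] [RelC [Rel that] [VP [V told] [NP [NP [Det that] [N scope]] [PP [P in] [NP [NP [Det that] [N child]] [RelC [Rel that] [VP [V followed]]]]]]]]] [VP [V vanished]]]
The trees differ in how a recursive rule is bracketed over the same span.

7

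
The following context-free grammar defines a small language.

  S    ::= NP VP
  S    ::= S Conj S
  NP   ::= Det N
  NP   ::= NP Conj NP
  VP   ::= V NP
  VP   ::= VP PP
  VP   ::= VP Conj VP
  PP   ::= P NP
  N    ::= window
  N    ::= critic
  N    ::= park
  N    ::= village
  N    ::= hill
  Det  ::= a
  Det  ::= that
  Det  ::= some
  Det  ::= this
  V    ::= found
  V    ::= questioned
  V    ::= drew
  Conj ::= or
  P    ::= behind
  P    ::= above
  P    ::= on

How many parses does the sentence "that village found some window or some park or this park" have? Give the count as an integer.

2

The two bracketings:
[S [NP [Det that] [N village]] [VP [V found] [NP [NP [Det some] [N window]] [Conj or] [NP [NP [Det some] [N park]] [Conj or] [NP [Det this] [N park]]]]]]
[S [NP [Det that] [N village]] [VP [V found] [NP [NP [NP [Det some] [N window]] [Conj or] [NP [Det some] [N park]]] [Conj or] [NP [Det this] [N park]]]]]
The trees differ in how a recursive rule is bracketed over the same span.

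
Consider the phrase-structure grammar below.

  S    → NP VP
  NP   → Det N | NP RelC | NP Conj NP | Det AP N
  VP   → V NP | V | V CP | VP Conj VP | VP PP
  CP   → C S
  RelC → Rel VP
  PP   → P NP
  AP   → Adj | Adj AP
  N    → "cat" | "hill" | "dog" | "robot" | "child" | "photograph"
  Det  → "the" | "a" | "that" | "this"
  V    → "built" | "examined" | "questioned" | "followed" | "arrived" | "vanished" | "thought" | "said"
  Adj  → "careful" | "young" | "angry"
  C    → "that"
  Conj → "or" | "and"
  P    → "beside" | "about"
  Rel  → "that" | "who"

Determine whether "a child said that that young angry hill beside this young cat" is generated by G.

Ungrammatical

For S → NP VP, the only prefix that parses as NP is 'a child', but the remainder 'said that that young angry hill beside this young cat' is not a VP under these rules.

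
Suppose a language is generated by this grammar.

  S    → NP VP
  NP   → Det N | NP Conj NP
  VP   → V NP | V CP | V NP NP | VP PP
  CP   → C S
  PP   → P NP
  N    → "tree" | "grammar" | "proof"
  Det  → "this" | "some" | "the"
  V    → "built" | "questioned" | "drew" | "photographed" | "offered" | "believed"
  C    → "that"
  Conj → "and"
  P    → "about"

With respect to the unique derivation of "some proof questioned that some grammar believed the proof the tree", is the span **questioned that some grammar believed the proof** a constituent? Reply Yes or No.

No

[S [NP [Det some] [N proof]] [VP [V questioned] [CP [C that] [S [NP [Det some] [N grammar]] [VP [V believed] [NP [Det the] [N proof]] [NP [Det the] [N tree]]]]]]]
The smallest constituent containing 'questioned that some grammar believed the proof' is the VP spanning 'questioned that some grammar believed the proof the tree'; no single node in the tree dominates exactly the given words.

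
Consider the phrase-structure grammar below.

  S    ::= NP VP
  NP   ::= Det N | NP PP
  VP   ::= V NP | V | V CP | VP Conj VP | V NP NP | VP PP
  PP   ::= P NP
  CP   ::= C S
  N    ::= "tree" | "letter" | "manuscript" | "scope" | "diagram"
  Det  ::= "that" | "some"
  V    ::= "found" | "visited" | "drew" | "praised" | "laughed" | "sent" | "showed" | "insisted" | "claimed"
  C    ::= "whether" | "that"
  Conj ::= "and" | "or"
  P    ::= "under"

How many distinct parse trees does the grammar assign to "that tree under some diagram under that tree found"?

2

The two bracketings:
[S [NP [NP [Det that] [N tree]] [PP [P under] [NP [NP [Det some] [N diagram]] [PP [P under] [NP [Det that] [N tree]]]]]] [VP [V found]]]
[S [NP [NP [NP [Det that] [N tree]] [PP [P under] [NP [Det some] [N diagram]]]] [PP [P under] [NP [Det that] [N tree]]]] [VP [V found]]]
The trees differ in how a recursive rule is bracketed over the same span.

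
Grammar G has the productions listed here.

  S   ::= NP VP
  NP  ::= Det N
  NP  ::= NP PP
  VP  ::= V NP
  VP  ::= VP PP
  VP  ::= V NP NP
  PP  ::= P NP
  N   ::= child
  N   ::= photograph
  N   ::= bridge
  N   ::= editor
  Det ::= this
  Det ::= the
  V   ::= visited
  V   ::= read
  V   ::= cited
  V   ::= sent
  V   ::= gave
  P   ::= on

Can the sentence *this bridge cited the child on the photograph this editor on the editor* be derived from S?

[S [NP [Det this] [N bridge]] [VP [VP [V cited] [NP [NP [Det the] [N child]] [PP [P on] [NP [Det the] [N photograph]]]] [NP [Det this] [N editor]]] [PP [P on] [NP [Det the] [N editor]]]]]
Every word is introduced by a lexical rule and the phrasal rules combine the resulting categories into a single S.

Grammatical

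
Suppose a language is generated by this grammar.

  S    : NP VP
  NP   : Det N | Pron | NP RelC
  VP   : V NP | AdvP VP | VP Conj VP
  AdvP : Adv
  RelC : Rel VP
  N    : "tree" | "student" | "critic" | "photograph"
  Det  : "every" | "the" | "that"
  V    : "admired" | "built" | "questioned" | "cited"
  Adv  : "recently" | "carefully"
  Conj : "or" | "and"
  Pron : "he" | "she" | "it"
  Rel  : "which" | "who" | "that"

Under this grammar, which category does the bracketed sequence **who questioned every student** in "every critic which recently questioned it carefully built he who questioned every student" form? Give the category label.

RelC

[S [NP [NP [Det every] [N critic]] [RelC [Rel which] [VP [AdvP [Adv recently]] [VP [V questioned] [NP [Pron it]]]]]] [VP [AdvP [Adv carefully]] [VP [V built] [NP [NP [Pron he]] [RelC [Rel who] [VP [V questioned] [NP [Det every] [N student]]]]]]]]
The span 'who questioned every student' is the RelC node built by RelC → Rel VP.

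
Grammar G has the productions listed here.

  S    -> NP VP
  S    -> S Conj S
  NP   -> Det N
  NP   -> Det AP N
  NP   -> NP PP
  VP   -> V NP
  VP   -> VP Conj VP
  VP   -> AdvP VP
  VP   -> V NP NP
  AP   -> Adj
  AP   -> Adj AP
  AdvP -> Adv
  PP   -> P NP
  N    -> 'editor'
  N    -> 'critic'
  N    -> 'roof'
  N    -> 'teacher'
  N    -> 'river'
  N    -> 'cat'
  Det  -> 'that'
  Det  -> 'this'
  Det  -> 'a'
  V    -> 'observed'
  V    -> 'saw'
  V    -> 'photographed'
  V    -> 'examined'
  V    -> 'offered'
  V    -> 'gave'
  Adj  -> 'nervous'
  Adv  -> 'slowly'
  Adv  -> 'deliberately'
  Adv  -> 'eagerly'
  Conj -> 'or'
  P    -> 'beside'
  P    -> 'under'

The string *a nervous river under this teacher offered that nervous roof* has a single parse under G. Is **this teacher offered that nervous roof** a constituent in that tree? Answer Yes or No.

[S [NP [NP [Det a] [AP [Adj nervous]] [N river]] [PP [P under] [NP [Det this] [N teacher]]]] [VP [V offered] [NP [Det that] [AP [Adj nervous]] [N roof]]]]
The smallest constituent containing 'this teacher offered that nervous roof' is the S spanning 'a nervous river under this teacher offered that nervous roof'; no single node in the tree dominates exactly the given words.

No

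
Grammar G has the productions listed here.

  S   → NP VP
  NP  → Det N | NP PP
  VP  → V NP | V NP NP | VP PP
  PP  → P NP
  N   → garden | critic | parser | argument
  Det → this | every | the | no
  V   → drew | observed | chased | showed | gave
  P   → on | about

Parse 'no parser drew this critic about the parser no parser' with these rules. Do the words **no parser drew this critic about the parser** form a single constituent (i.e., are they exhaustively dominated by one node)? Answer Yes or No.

[S [NP [Det no] [N parser]] [VP [V drew] [NP [NP [Det this] [N critic]] [PP [P about] [NP [Det the] [N parser]]]] [NP [Det no] [N parser]]]]
The smallest constituent containing 'no parser drew this critic about the parser' is the S spanning 'no parser drew this critic about the parser no parser'; no single node in the tree dominates exactly the given words.

No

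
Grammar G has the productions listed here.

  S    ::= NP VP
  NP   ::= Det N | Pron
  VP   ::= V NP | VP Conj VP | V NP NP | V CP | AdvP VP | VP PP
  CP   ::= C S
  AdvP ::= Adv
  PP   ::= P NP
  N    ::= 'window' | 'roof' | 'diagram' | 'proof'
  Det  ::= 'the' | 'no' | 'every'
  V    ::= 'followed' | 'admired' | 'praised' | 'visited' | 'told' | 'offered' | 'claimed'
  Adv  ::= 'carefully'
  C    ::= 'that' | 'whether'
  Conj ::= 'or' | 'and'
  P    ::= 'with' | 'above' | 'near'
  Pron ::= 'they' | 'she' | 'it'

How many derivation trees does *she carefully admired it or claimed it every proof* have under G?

The two bracketings:
[S [NP [Pron she]] [VP [VP [AdvP [Adv carefully]] [VP [V admired] [NP [Pron it]]]] [Conj or] [VP [V claimed] [NP [Pron it]] [NP [Det every] [N proof]]]]]
[S [NP [Pron she]] [VP [AdvP [Adv carefully]] [VP [VP [V admired] [NP [Pron it]]] [Conj or] [VP [V claimed] [NP [Pron it]] [NP [Det every] [N proof]]]]]]
The trees differ in how a recursive rule is bracketed over the same span.

2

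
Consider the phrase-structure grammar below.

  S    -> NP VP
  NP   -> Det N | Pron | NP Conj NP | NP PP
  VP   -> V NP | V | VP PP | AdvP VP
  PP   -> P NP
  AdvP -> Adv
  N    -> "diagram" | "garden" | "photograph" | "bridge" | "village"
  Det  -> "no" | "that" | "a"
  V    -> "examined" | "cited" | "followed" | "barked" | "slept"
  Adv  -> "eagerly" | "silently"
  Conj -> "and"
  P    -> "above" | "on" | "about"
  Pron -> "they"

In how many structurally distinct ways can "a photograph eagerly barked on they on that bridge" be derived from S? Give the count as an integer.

Two of the 5 distinct bracketings:
[S [NP [Det a] [N photograph]] [VP [VP [AdvP [Adv eagerly]] [VP [V barked]]] [PP [P on] [NP [NP [Pron they]] [PP [P on] [NP [Det that] [N bridge]]]]]]]
[S [NP [Det a] [N photograph]] [VP [VP [VP [AdvP [Adv eagerly]] [VP [V barked]]] [PP [P on] [NP [Pron they]]]] [PP [P on] [NP [Det that] [N bridge]]]]]
The difference turns on whether NP → NP PP is used at the relevant span, versus an alternative expansion of NP.

5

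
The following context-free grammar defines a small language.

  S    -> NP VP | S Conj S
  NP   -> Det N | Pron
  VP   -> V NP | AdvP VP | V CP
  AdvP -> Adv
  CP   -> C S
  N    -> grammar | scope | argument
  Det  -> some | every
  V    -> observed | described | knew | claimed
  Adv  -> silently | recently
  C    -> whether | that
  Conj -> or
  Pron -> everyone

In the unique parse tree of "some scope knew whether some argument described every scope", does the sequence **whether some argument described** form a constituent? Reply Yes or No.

[S [NP [Det some] [N scope]] [VP [V knew] [CP [C whether] [S [NP [Det some] [N argument]] [VP [V described] [NP [Det every] [N scope]]]]]]]
The smallest constituent containing 'whether some argument described' is the CP spanning 'whether some argument described every scope'; no single node in the tree dominates exactly the given words.

No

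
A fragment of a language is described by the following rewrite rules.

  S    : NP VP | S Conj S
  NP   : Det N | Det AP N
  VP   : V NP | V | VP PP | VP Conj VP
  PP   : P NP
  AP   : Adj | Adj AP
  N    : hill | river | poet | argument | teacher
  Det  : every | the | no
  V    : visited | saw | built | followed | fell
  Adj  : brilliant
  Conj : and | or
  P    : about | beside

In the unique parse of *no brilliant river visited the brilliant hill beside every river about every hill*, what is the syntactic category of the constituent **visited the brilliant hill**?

S
  NP
    Det: no
    AP
      Adj: brilliant
    N: river
  VP
    VP
      VP
        V: visited
        NP
          Det: the
          AP
            Adj: brilliant
          N: hill
      PP
        P: beside
        NP
          Det: every
          N: river
    PP
      P: about
      NP
        Det: every
        N: hill
The span 'visited the brilliant hill' is the VP node built by VP → V NP.

VP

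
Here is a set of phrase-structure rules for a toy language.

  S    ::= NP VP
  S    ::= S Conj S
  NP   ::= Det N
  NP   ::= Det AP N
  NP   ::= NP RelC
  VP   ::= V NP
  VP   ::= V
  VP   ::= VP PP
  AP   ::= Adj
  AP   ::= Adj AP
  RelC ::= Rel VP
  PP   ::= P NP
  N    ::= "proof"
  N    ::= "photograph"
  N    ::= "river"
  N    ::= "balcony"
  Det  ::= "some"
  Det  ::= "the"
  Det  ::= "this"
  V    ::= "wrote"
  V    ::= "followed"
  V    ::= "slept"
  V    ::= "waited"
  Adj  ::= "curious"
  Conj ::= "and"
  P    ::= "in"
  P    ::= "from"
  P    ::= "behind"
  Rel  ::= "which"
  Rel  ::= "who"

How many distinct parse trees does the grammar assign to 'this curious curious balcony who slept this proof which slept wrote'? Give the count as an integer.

2

The two bracketings:
[S [NP [NP [Det this] [AP [Adj curious] [AP [Adj curious]]] [N balcony]] [RelC [Rel who] [VP [V slept] [NP [NP [Det this] [N proof]] [RelC [Rel which] [VP [V slept]]]]]]] [VP [V wrote]]]
[S [NP [NP [NP [Det this] [AP [Adj curious] [AP [Adj curious]]] [N balcony]] [RelC [Rel who] [VP [V slept] [NP [Det this] [N proof]]]]] [RelC [Rel which] [VP [V slept]]]] [VP [V wrote]]]
The trees differ in how a recursive rule is bracketed over the same span.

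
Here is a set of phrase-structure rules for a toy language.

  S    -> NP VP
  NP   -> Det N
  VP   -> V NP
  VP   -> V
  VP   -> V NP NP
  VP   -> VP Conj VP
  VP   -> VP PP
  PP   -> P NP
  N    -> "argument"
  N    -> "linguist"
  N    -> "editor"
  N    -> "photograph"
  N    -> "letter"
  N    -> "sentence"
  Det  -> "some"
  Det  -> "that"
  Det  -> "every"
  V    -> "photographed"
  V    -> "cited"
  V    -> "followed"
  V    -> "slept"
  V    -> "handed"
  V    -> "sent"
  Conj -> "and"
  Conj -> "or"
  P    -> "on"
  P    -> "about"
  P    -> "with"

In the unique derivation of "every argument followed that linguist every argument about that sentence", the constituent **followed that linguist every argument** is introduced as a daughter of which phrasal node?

VP

S
  NP
    Det: every
    N: argument
  VP
    VP
      V: followed
      NP
        Det: that
        N: linguist
      NP
        Det: every
        N: argument
    PP
      P: about
      NP
        Det: that
        N: sentence
The span 'followed that linguist every argument' is the VP node built by VP → V NP NP.
Its mother is the VP built by VP → VP PP.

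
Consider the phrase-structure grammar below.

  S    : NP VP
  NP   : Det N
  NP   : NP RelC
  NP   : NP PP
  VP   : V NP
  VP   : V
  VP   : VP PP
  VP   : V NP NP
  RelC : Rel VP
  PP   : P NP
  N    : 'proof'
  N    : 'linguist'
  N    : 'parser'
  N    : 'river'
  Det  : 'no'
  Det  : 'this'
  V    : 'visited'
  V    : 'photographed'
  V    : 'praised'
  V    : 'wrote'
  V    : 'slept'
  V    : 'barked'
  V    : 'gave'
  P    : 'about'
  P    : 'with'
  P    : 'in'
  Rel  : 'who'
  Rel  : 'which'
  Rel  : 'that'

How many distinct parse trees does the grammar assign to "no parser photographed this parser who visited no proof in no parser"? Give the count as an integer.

Two of the 6 distinct bracketings:
[S [NP [Det no] [N parser]] [VP [V photographed] [NP [NP [Det this] [N parser]] [RelC [Rel who] [VP [V visited] [NP [NP [Det no] [N proof]] [PP [P in] [NP [Det no] [N parser]]]]]]]]]
[S [NP [Det no] [N parser]] [VP [V photographed] [NP [NP [Det this] [N parser]] [RelC [Rel who] [VP [VP [V visited] [NP [Det no] [N proof]]] [PP [P in] [NP [Det no] [N parser]]]]]]]]
The difference turns on whether NP → NP PP is used at the relevant span, versus an alternative expansion of NP.

6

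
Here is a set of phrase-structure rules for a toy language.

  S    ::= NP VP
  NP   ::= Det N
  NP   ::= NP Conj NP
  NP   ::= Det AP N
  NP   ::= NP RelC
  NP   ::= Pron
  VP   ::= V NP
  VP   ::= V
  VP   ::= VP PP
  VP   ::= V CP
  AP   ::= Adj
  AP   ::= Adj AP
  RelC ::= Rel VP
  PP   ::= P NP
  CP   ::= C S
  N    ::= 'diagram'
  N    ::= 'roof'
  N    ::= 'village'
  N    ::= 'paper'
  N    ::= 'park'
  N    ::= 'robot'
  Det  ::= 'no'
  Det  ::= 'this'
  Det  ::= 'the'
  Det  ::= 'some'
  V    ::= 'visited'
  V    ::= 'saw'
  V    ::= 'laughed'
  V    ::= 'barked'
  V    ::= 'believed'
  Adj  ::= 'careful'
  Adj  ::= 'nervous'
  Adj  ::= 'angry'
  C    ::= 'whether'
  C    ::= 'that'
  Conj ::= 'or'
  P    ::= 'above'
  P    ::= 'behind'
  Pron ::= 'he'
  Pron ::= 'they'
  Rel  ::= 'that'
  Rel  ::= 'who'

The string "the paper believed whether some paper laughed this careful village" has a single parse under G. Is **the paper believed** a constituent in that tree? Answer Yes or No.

No

[S [NP [Det the] [N paper]] [VP [V believed] [CP [C whether] [S [NP [Det some] [N paper]] [VP [V laughed] [NP [Det this] [AP [Adj careful]] [N village]]]]]]]
The smallest constituent containing 'the paper believed' is the S spanning 'the paper believed whether some paper laughed this careful village'; no single node in the tree dominates exactly the given words.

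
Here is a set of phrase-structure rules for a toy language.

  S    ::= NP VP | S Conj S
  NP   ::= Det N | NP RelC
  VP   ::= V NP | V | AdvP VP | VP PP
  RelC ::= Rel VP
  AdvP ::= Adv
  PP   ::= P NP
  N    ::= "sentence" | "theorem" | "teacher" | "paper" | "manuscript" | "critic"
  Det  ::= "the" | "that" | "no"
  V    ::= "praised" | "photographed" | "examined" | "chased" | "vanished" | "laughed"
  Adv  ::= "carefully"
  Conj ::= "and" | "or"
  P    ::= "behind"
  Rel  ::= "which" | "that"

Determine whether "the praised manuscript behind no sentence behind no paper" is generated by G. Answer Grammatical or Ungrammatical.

A Det word can never sit immediately before a V word in any string this grammar generates, so the substring 'the praised' rules out a derivation.

Ungrammatical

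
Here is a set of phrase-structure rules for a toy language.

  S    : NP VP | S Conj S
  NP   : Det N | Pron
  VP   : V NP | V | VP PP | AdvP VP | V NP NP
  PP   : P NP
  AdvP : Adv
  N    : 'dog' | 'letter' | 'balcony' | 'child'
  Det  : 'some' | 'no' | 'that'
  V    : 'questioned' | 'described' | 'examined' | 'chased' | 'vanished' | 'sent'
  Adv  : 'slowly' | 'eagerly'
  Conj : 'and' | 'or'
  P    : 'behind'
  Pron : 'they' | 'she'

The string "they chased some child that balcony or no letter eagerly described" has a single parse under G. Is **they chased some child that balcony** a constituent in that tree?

Yes

[S [S [NP [Pron they]] [VP [V chased] [NP [Det some] [N child]] [NP [Det that] [N balcony]]]] [Conj or] [S [NP [Det no] [N letter]] [VP [AdvP [Adv eagerly]] [VP [V described]]]]]
The words 'they chased some child that balcony' are exhaustively dominated by a single S node (built by S → NP VP), so they form a constituent.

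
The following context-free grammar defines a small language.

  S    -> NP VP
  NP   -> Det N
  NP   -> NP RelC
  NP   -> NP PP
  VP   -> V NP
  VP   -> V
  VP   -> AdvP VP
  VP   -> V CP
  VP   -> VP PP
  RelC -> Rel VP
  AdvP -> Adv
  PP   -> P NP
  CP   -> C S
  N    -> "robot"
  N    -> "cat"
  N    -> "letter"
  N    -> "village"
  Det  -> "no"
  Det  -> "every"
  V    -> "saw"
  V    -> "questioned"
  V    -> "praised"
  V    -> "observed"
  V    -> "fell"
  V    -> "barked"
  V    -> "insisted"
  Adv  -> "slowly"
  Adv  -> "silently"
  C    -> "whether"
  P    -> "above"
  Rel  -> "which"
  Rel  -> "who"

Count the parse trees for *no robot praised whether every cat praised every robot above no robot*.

Two of the 3 distinct bracketings:
[S [NP [Det no] [N robot]] [VP [V praised] [CP [C whether] [S [NP [Det every] [N cat]] [VP [V praised] [NP [NP [Det every] [N robot]] [PP [P above] [NP [Det no] [N robot]]]]]]]]]
[S [NP [Det no] [N robot]] [VP [V praised] [CP [C whether] [S [NP [Det every] [N cat]] [VP [VP [V praised] [NP [Det every] [N robot]]] [PP [P above] [NP [Det no] [N robot]]]]]]]]
The difference turns on whether NP → NP PP is used at the relevant span, versus an alternative expansion of NP.

3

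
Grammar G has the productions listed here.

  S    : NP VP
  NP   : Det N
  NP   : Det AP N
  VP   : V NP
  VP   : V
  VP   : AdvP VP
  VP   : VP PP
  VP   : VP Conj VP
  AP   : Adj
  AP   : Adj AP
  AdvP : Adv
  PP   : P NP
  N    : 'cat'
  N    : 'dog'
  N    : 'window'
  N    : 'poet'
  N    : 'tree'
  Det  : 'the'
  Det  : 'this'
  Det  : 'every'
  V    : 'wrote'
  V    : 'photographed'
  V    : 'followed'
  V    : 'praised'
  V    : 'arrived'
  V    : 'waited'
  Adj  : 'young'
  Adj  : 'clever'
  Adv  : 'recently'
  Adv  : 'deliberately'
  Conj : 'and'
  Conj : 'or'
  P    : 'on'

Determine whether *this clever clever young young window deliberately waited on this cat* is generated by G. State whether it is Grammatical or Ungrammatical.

Grammatical

[S [NP [Det this] [AP [Adj clever] [AP [Adj clever] [AP [Adj young] [AP [Adj young]]]]] [N window]] [VP [AdvP [Adv deliberately]] [VP [VP [V waited]] [PP [P on] [NP [Det this] [N cat]]]]]]
Every word is introduced by a lexical rule and the phrasal rules combine the resulting categories into a single S.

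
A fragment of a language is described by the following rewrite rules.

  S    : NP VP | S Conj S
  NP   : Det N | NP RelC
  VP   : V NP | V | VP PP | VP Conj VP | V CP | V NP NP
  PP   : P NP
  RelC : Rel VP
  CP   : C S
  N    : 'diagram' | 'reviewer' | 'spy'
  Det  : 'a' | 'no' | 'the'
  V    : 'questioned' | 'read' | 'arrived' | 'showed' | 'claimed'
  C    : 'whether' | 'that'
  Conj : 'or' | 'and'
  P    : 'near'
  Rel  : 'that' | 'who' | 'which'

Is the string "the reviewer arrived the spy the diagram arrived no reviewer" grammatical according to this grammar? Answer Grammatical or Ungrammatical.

Ungrammatical

For S → NP VP, the only prefix that parses as NP is 'the reviewer', but the remainder 'arrived the spy the diagram arrived no reviewer' is not a VP under these rules. The alternative S rule S → S Conj S likewise has no satisfying split.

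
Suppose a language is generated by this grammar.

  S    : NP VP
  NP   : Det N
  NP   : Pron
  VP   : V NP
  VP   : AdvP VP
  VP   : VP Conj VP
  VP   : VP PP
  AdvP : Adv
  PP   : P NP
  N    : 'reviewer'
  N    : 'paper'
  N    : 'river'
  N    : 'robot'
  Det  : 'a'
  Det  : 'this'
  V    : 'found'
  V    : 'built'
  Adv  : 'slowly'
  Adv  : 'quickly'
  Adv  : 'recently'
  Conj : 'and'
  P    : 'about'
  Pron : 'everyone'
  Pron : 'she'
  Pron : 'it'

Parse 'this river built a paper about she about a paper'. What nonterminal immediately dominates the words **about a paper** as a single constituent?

S
  NP
    Det: this
    N: river
  VP
    VP
      VP
        V: built
        NP
          Det: a
          N: paper
      PP
        P: about
        NP
          Pron: she
    PP
      P: about
      NP
        Det: a
        N: paper
The span 'about a paper' is the PP node built by PP → P NP.

PP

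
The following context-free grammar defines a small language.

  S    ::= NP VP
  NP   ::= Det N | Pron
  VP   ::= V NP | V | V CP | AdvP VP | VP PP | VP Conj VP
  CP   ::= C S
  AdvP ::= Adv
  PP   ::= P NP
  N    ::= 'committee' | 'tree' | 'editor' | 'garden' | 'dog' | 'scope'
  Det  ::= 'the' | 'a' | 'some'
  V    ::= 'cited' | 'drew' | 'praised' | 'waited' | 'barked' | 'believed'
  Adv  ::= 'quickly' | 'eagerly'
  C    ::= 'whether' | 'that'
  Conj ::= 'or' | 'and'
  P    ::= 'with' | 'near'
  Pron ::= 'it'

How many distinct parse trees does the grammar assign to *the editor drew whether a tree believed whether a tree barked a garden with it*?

Two of the 3 distinct bracketings:
[S [NP [Det the] [N editor]] [VP [V drew] [CP [C whether] [S [NP [Det a] [N tree]] [VP [V believed] [CP [C whether] [S [NP [Det a] [N tree]] [VP [VP [V barked] [NP [Det a] [N garden]]] [PP [P with] [NP [Pron it]]]]]]]]]]]
[S [NP [Det the] [N editor]] [VP [V drew] [CP [C whether] [S [NP [Det a] [N tree]] [VP [VP [V believed] [CP [C whether] [S [NP [Det a] [N tree]] [VP [V barked] [NP [Det a] [N garden]]]]]] [PP [P with] [NP [Pron it]]]]]]]]
The trees differ in how a recursive rule is bracketed over the same span.

3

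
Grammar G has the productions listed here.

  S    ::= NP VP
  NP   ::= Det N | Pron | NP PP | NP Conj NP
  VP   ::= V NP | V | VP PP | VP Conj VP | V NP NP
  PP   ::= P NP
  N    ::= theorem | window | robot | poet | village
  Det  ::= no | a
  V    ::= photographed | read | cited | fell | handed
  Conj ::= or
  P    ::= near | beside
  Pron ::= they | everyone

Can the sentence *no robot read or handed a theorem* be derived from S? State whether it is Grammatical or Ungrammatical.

[S [NP [Det no] [N robot]] [VP [VP [V read]] [Conj or] [VP [V handed] [NP [Det a] [N theorem]]]]]
Each bracket corresponds to one application of a listed rule, so the string is derivable from S.

Grammatical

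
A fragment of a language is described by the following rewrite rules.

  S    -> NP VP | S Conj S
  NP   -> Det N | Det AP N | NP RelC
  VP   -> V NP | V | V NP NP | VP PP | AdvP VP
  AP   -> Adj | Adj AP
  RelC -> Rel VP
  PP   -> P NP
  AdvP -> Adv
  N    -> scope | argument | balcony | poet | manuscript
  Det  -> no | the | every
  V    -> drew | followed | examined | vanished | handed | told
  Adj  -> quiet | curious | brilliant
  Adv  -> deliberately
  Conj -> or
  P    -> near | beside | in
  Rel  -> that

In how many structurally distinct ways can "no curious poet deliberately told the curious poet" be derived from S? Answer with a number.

[S [NP [Det no] [AP [Adj curious]] [N poet]] [VP [AdvP [Adv deliberately]] [VP [V told] [NP [Det the] [AP [Adj curious]] [N poet]]]]]
No rule offers an alternative attachment or grouping for any span, so this is the only derivation.

1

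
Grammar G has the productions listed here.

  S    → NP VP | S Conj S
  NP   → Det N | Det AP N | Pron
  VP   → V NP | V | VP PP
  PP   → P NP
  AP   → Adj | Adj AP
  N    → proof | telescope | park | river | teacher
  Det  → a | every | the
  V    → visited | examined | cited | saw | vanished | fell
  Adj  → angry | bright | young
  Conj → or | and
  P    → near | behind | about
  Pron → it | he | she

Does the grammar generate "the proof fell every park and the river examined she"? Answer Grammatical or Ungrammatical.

S
  S
    NP
      Det: the
      N: proof
    VP
      V: fell
      NP
        Det: every
        N: park
  Conj: and
  S
    NP
      Det: the
      N: river
    VP
      V: examined
      NP
        Pron: she
Every word is introduced by a lexical rule and the phrasal rules combine the resulting categories into a single S.

Grammatical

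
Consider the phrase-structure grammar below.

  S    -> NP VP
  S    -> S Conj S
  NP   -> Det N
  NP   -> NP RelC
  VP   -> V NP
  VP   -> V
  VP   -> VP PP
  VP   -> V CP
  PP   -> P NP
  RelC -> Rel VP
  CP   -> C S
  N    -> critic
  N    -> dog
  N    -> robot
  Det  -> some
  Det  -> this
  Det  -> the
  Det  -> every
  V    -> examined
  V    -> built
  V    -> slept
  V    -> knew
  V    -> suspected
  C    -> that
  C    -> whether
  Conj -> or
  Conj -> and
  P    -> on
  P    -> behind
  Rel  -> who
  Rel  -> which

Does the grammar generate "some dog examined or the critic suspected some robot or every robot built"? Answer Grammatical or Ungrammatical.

Grammatical

S
  S
    NP
      Det: some
      N: dog
    VP
      V: examined
  Conj: or
  S
    S
      NP
        Det: the
        N: critic
      VP
        V: suspected
        NP
          Det: some
          N: robot
    Conj: or
    S
      NP
        Det: every
        N: robot
      VP
        V: built
Every word is introduced by a lexical rule and the phrasal rules combine the resulting categories into a single S.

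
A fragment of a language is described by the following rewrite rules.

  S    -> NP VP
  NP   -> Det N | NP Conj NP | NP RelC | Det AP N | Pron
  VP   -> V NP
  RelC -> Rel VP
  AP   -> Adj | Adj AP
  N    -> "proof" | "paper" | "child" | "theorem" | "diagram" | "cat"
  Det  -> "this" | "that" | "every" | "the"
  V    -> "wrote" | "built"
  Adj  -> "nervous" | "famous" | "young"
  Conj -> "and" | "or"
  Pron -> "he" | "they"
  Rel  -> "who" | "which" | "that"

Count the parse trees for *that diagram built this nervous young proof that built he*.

1

[S [NP [Det that] [N diagram]] [VP [V built] [NP [NP [Det this] [AP [Adj nervous] [AP [Adj young]]] [N proof]] [RelC [Rel that] [VP [V built] [NP [Pron he]]]]]]]
No rule offers an alternative attachment or grouping for any span, so this is the only derivation.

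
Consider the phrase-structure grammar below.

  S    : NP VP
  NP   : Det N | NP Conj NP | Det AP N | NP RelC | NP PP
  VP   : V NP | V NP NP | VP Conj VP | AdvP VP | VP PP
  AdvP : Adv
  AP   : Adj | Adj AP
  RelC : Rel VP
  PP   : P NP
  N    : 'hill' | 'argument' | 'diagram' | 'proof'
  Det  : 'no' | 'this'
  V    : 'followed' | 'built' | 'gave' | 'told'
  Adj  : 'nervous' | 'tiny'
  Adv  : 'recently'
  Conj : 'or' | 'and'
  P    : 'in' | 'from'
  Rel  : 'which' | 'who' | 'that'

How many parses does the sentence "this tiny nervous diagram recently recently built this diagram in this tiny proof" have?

4

Two of the 4 distinct bracketings:
[S [NP [Det this] [AP [Adj tiny] [AP [Adj nervous]]] [N diagram]] [VP [AdvP [Adv recently]] [VP [AdvP [Adv recently]] [VP [V built] [NP [NP [Det this] [N diagram]] [PP [P in] [NP [Det this] [AP [Adj tiny]] [N proof]]]]]]]]
[S [NP [Det this] [AP [Adj tiny] [AP [Adj nervous]]] [N diagram]] [VP [AdvP [Adv recently]] [VP [AdvP [Adv recently]] [VP [VP [V built] [NP [Det this] [N diagram]]] [PP [P in] [NP [Det this] [AP [Adj tiny]] [N proof]]]]]]]
The difference turns on whether NP → NP PP is used at the relevant span, versus an alternative expansion of NP.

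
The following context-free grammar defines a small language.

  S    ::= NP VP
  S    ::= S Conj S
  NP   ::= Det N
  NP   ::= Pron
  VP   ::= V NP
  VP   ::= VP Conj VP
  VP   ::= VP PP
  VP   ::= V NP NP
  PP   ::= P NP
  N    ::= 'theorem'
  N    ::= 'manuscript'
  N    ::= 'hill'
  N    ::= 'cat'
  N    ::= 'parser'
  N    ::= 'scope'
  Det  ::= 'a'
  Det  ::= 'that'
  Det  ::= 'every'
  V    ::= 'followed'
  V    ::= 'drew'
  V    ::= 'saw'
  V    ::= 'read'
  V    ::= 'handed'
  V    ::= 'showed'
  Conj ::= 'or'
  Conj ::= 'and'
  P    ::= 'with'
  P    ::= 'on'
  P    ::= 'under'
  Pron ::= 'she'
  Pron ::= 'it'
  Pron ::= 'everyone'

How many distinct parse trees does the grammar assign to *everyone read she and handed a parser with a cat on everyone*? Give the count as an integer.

Two of the 3 distinct bracketings:
[S [NP [Pron everyone]] [VP [VP [V read] [NP [Pron she]]] [Conj and] [VP [VP [VP [V handed] [NP [Det a] [N parser]]] [PP [P with] [NP [Det a] [N cat]]]] [PP [P on] [NP [Pron everyone]]]]]]
[S [NP [Pron everyone]] [VP [VP [VP [V read] [NP [Pron she]]] [Conj and] [VP [VP [V handed] [NP [Det a] [N parser]]] [PP [P with] [NP [Det a] [N cat]]]]] [PP [P on] [NP [Pron everyone]]]]]
The trees differ in how a recursive rule is bracketed over the same span.

3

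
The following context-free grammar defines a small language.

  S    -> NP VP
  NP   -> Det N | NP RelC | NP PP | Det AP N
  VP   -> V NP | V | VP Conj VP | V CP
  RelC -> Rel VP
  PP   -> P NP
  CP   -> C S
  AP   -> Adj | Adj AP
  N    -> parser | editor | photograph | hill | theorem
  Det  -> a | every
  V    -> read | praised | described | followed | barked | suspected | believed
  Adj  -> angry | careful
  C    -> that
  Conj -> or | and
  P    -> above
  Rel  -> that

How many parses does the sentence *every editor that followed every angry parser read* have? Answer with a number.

[S [NP [NP [Det every] [N editor]] [RelC [Rel that] [VP [V followed] [NP [Det every] [AP [Adj angry]] [N parser]]]]] [VP [V read]]]
No rule offers an alternative attachment or grouping for any span, so this is the only derivation.

1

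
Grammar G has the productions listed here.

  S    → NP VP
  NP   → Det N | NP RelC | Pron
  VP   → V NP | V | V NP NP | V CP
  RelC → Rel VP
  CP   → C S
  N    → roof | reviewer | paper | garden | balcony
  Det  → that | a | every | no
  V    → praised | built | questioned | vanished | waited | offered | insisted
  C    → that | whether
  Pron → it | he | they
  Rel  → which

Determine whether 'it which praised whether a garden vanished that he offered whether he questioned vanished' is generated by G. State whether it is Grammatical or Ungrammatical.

S
  NP
    NP
      Pron: it
    RelC
      Rel: which
      VP
        V: praised
        CP
          C: whether
          S
            NP
              Det: a
              N: garden
            VP
              V: vanished
              CP
                C: that
                S
                  NP
                    Pron: he
                  VP
                    V: offered
                    CP
                      C: whether
                      S
                        NP
                          Pron: he
                        VP
                          V: questioned
  VP
    V: vanished
Each bracket corresponds to one application of a listed rule, so the string is derivable from S.

Grammatical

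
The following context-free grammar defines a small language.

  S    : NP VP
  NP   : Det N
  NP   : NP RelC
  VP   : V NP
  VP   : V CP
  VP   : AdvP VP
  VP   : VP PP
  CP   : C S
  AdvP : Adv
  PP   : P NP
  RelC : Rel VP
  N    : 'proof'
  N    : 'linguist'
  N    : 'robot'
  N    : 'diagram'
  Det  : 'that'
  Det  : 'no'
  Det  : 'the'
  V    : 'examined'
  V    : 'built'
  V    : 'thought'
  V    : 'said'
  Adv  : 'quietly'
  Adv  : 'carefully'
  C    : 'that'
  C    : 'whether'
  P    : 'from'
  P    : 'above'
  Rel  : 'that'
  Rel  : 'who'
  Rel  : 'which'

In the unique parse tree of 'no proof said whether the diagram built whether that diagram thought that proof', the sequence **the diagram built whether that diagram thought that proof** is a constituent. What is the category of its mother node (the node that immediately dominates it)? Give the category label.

[S [NP [Det no] [N proof]] [VP [V said] [CP [C whether] [S [NP [Det the] [N diagram]] [VP [V built] [CP [C whether] [S [NP [Det that] [N diagram]] [VP [V thought] [NP [Det that] [N proof]]]]]]]]]]
The span 'the diagram built whether that diagram thought that proof' is the S node built by S → NP VP.
Its mother is the CP built by CP → C S.

CP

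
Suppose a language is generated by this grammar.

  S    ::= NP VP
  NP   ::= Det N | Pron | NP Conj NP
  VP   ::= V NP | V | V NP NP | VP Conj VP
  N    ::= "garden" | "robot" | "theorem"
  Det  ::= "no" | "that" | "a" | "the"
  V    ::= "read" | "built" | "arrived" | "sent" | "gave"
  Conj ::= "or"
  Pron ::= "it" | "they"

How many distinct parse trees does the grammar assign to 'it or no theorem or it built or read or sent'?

4

Two of the 4 distinct bracketings:
[S [NP [NP [Pron it]] [Conj or] [NP [NP [Det no] [N theorem]] [Conj or] [NP [Pron it]]]] [VP [VP [V built]] [Conj or] [VP [VP [V read]] [Conj or] [VP [V sent]]]]]
[S [NP [NP [Pron it]] [Conj or] [NP [NP [Det no] [N theorem]] [Conj or] [NP [Pron it]]]] [VP [VP [VP [V built]] [Conj or] [VP [V read]]] [Conj or] [VP [V sent]]]]
The trees differ in how a recursive rule is bracketed over the same span.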